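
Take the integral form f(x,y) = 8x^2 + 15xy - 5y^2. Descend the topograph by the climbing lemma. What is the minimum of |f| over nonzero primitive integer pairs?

river: ρ → (-5,15,8)
river: ρ → (8,17,-3)
river: ρ → (-3,19,2)
river: ρ → (2,17,-12)
river: ρ → (-12,7,7)
river: ρ → (7,7,-12)
river: ρ → (-12,17,2)
river: ρ → (2,19,-3)
river: ρ → (-3,17,8)
river: ρ → (8,15,-5)
closes: descent 0, river 10
min |a| on river = 2

2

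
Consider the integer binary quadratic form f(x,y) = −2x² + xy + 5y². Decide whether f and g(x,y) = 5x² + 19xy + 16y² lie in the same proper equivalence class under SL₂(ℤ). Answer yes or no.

D₁ = 41, D₂ = 41
river cycle of f (length 10): (-2, 5, 2), (2, 3, -4), (-4, 5, 1), (1, 5, -4), (-4, 3, 2), (2, 5, -2), (-2, 3, 4), (4, 5, -1), (-1, 5, 4), (4, 3, -2)
river cycle of g (length 10): (2, 3, -4), (-4, 5, 1), (1, 5, -4), (-4, 3, 2), (2, 5, -2), (-2, 3, 4), (4, 5, -1), (-1, 5, 4), (4, 3, -2), (-2, 5, 2)
cycles coincide ⇒ equivalent

yes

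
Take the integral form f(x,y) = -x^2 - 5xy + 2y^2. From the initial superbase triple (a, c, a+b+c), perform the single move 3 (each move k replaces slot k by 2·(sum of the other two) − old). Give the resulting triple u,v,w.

start (-1,2,-4) = (f(1,0),f(0,1),f(1,1))
replace slot 3: 2·((-1)+2) − (-4) = 6 → (-1,2,6)

-1,2,6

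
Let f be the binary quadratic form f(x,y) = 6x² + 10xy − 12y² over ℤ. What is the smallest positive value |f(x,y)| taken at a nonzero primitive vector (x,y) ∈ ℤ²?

river: ρ → (-12,14,4)
river: ρ → (4,18,-4)
river: ρ → (-4,14,12)
river: ρ → (12,10,-6)
river: ρ → (-6,14,8)
river: ρ → (8,18,-2)
river: ρ → (-2,18,8)
river: ρ → (8,14,-6)
river: ρ → (-6,10,12)
river: ρ → (12,14,-4)
river: ρ → (-4,18,4)
river: ρ → (4,14,-12)
river: ρ → (-12,10,6)
river: ρ → (6,14,-8)
river: ρ → (-8,18,2)
river: ρ → (2,18,-8)
river: ρ → (-8,14,6)
river: ρ → (6,10,-12)
closes: descent 0, river 18
min |a| on river = 2

2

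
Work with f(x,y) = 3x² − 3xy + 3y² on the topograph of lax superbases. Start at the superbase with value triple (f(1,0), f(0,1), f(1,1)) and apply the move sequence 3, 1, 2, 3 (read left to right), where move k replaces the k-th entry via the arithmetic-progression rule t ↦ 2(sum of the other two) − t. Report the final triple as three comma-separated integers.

start (3,3,3) = (f(1,0),f(0,1),f(1,1))
replace slot 3: 2·(3+3) − 3 = 9 → (3,3,9)
replace slot 1: 2·(3+9) − 3 = 21 → (21,3,9)
replace slot 2: 2·(21+9) − 3 = 57 → (21,57,9)
replace slot 3: 2·(21+57) − 9 = 147 → (21,57,147)

21,57,147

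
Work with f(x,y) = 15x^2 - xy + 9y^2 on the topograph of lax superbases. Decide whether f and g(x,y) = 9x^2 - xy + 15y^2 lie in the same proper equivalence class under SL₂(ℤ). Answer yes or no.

D₁ = -539, D₂ = -539
f: flip: (15,-1,9)→(9,1,15)
f: reduced (well bottom): (9,1,15) with a≤c, −a<b≤a
g: reduced (well bottom): (9,-1,15) with a≤c, −a<b≤a
reduced forms (9, 1, 15) vs (9, -1, 15) ⇒ inequivalent

no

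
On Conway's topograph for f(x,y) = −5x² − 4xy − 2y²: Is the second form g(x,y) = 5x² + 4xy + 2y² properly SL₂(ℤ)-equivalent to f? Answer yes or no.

D₁ = -24, D₂ = -24
f is negative-definite; reduce −f:
−f: flip: (5,4,2)→(2,-4,5)
−f: translate: b→0 (≡-4 mod 4), so (2,-4,5)→(2,0,3)
−f: reduced (well bottom): (2,0,3) with a≤c, −a<b≤a
flip sign back: reduced form of f is (-2,0,-3)
g: flip: (5,4,2)→(2,-4,5)
g: translate: b→0 (≡-4 mod 4), so (2,-4,5)→(2,0,3)
g: reduced (well bottom): (2,0,3) with a≤c, −a<b≤a
reduced forms (-2, 0, -3) vs (2, 0, 3) ⇒ inequivalent

no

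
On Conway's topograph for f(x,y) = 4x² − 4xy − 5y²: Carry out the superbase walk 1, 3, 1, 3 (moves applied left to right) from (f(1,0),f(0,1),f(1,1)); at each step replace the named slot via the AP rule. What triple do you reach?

start (4,-5,-5) = (f(1,0),f(0,1),f(1,1))
replace slot 1: 2·((-5)+(-5)) − 4 = -24 → (-24,-5,-5)
replace slot 3: 2·((-24)+(-5)) − (-5) = -53 → (-24,-5,-53)
replace slot 1: 2·((-5)+(-53)) − (-24) = -92 → (-92,-5,-53)
replace slot 3: 2·((-92)+(-5)) − (-53) = -141 → (-92,-5,-141)

-92,-5,-141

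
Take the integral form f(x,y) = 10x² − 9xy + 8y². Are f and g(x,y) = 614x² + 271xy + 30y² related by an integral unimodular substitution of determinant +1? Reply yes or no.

D₁ = -239, D₂ = -239
f: flip: (10,-9,8)→(8,9,10)
f: translate: b→-7 (≡9 mod 16), so (8,9,10)→(8,-7,9)
f: reduced (well bottom): (8,-7,9) with a≤c, −a<b≤a
g: flip: (614,271,30)→(30,-271,614)
g: translate: b→29 (≡-271 mod 60), so (30,-271,614)→(30,29,9)
g: flip: (30,29,9)→(9,-29,30)
g: translate: b→7 (≡-29 mod 18), so (9,-29,30)→(9,7,8)
g: flip: (9,7,8)→(8,-7,9)
g: reduced (well bottom): (8,-7,9) with a≤c, −a<b≤a
reduced forms (8, -7, 9) vs (8, -7, 9) ⇒ equivalent

yes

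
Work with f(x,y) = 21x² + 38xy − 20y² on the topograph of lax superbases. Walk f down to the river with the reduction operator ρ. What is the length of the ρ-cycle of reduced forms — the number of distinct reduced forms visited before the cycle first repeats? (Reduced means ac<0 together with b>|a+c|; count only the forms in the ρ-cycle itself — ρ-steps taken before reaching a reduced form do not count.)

D = 3124, ⌊√D⌋ = 55
river: ρ → (-20,42,17)
river: ρ → (17,26,-36)
river: ρ → (-36,46,7)
river: ρ → (7,52,-15)
river: ρ → (-15,38,28)
river: ρ → (28,18,-25)
river: ρ → (-25,32,21)
river: ρ → (21,52,-5)
river: ρ → (-5,48,41)
river: ρ → (41,34,-12)
river: ρ → (-12,38,35)
river: ρ → (35,32,-15)
river: ρ → (-15,28,39)
river: ρ → (39,50,-4)
river: ρ → (-4,54,13)
river: ρ → (13,50,-12)
river: ρ → (-12,46,21)
river: ρ → (21,38,-20)
ρ-cycle length = 18 (tail of 0 descent steps not counted)

18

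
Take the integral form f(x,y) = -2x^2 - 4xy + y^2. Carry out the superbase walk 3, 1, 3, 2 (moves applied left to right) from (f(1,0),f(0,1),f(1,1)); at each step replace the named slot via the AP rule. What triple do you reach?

start (-2,1,-5) = (f(1,0),f(0,1),f(1,1))
replace slot 3: 2·((-2)+1) − (-5) = 3 → (-2,1,3)
replace slot 1: 2·(1+3) − (-2) = 10 → (10,1,3)
replace slot 3: 2·(10+1) − 3 = 19 → (10,1,19)
replace slot 2: 2·(10+19) − 1 = 57 → (10,57,19)

10,57,19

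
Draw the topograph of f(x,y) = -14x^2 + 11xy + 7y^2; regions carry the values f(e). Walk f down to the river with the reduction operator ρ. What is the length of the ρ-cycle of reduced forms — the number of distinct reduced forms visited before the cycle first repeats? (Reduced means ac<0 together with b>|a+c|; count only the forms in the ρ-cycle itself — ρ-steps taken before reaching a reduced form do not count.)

D = 513, ⌊√D⌋ = 22
river: ρ → (7,17,-8)
river: ρ → (-8,15,9)
river: ρ → (9,21,-2)
river: ρ → (-2,19,19)
river: ρ → (19,19,-2)
river: ρ → (-2,21,9)
river: ρ → (9,15,-8)
river: ρ → (-8,17,7)
river: ρ → (7,11,-14)
river: ρ → (-14,17,4)
river: ρ → (4,15,-18)
river: ρ → (-18,21,1)
river: ρ → (1,21,-18)
river: ρ → (-18,15,4)
river: ρ → (4,17,-14)
river: ρ → (-14,11,7)
ρ-cycle length = 16 (tail of 0 descent steps not counted)

16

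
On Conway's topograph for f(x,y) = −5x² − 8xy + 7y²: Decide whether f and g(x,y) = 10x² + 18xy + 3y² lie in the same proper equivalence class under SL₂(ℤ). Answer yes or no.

D₁ = 204, D₂ = 204
river cycle of f (length 6): (7, 8, -5), (-5, 12, 3), (3, 12, -5), (-5, 8, 7), (7, 6, -6), (-6, 6, 7)
river cycle of g (length 6): (3, 12, -5), (-5, 8, 7), (7, 6, -6), (-6, 6, 7), (7, 8, -5), (-5, 12, 3)
cycles coincide ⇒ equivalent

yes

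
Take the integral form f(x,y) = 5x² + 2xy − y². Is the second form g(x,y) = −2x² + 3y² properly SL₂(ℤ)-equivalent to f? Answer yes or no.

D₁ = 24, D₂ = 24
river cycle of f (length 2): (-1, 4, 2), (2, 4, -1)
river cycle of g (length 2): (-2, 4, 1), (1, 4, -2)
cycles differ ⇒ inequivalent

no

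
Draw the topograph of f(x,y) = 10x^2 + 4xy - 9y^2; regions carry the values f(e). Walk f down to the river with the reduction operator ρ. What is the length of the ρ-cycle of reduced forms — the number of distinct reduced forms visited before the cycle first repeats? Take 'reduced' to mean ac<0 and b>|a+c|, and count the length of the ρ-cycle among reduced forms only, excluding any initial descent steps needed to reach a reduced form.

D = 376, ⌊√D⌋ = 19
river: ρ → (-9,14,5)
river: ρ → (5,16,-6)
river: ρ → (-6,8,13)
river: ρ → (13,18,-1)
river: ρ → (-1,18,13)
river: ρ → (13,8,-6)
river: ρ → (-6,16,5)
river: ρ → (5,14,-9)
river: ρ → (-9,4,10)
river: ρ → (10,16,-3)
river: ρ → (-3,14,15)
river: ρ → (15,16,-2)
river: ρ → (-2,16,15)
river: ρ → (15,14,-3)
river: ρ → (-3,16,10)
river: ρ → (10,4,-9)
ρ-cycle length = 16 (tail of 0 descent steps not counted)

16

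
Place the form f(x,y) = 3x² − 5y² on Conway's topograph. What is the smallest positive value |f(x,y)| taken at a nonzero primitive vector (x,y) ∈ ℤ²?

descent: ρ → (-5,0,3)
descent: ρ → (3,6,-2)  [lands on river]
river: ρ → (-2,6,3)
closes: descent 2, river 2
min |a| on river = 2

2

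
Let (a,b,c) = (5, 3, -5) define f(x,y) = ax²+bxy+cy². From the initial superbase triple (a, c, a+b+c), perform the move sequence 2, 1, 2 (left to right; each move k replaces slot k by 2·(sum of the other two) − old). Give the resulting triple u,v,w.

start (5,-5,3) = (f(1,0),f(0,1),f(1,1))
replace slot 2: 2·(5+3) − (-5) = 21 → (5,21,3)
replace slot 1: 2·(21+3) − 5 = 43 → (43,21,3)
replace slot 2: 2·(43+3) − 21 = 71 → (43,71,3)

43,71,3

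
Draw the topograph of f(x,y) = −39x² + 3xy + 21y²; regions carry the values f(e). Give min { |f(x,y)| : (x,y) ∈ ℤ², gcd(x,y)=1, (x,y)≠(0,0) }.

descent: ρ → (21,39,-21)  [lands on river]
river: ρ → (-21,45,15)
river: ρ → (15,45,-21)
river: ρ → (-21,39,21)
river: ρ → (21,45,-15)
river: ρ → (-15,45,21)
closes: descent 1, river 6
min |a| on river = 15

15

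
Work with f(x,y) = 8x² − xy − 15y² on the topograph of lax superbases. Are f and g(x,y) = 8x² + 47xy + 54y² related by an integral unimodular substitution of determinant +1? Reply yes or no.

D₁ = 481, D₂ = 481
river cycle of f (length 26): (8, 15, -8), (-8, 17, 6), (6, 19, -5), (-5, 21, 2), (2, 19, -15), (-15, 11, 6), (6, 13, -13), (-13, 13, 6), (6, 11, -15), (-15, 19, 2), … (16 more)
river cycle of g (length 26): (8, 15, -8), (-8, 17, 6), (6, 19, -5), (-5, 21, 2), (2, 19, -15), (-15, 11, 6), (6, 13, -13), (-13, 13, 6), (6, 11, -15), (-15, 19, 2), … (16 more)
cycles coincide ⇒ equivalent

yes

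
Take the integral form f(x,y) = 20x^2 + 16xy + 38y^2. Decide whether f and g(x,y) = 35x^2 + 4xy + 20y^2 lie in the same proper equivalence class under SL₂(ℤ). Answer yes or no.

D₁ = -2784, D₂ = -2784
f: reduced (well bottom): (20,16,38) with a≤c, −a<b≤a
g: flip: (35,4,20)→(20,-4,35)
g: reduced (well bottom): (20,-4,35) with a≤c, −a<b≤a
reduced forms (20, 16, 38) vs (20, -4, 35) ⇒ inequivalent

no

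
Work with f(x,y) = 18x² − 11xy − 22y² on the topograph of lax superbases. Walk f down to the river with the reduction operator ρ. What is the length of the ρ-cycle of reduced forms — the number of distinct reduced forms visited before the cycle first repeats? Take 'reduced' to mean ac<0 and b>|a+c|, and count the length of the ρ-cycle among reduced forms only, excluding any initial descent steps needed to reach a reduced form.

D = 1705, ⌊√D⌋ = 41
descent: ρ → (-22,11,18)  [lands on river]
river: ρ → (18,25,-15)
river: ρ → (-15,35,8)
river: ρ → (8,29,-27)
river: ρ → (-27,25,10)
river: ρ → (10,35,-12)
river: ρ → (-12,37,7)
river: ρ → (7,33,-22)
ρ-cycle length = 8 (tail of 1 descent step not counted)

8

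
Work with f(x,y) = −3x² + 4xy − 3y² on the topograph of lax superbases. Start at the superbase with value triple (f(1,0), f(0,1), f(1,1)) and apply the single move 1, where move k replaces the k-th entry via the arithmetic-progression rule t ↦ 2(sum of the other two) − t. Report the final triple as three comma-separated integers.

start (-3,-3,-2) = (f(1,0),f(0,1),f(1,1))
replace slot 1: 2·((-3)+(-2)) − (-3) = -7 → (-7,-3,-2)

-7,-3,-2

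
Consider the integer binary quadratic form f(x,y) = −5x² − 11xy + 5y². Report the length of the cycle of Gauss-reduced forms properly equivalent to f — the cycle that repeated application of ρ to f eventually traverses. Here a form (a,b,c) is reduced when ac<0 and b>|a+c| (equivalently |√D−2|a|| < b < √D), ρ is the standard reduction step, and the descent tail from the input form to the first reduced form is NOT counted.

D = 221, ⌊√D⌋ = 14
descent: ρ → (5,11,-5)  [lands on river]
river: ρ → (-5,9,7)
river: ρ → (7,5,-7)
river: ρ → (-7,9,5)
ρ-cycle length = 4 (tail of 1 descent step not counted)

4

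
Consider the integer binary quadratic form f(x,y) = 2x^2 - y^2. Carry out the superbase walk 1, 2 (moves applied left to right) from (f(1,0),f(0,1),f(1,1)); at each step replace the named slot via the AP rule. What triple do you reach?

start (2,-1,1) = (f(1,0),f(0,1),f(1,1))
replace slot 1: 2·((-1)+1) − 2 = -2 → (-2,-1,1)
replace slot 2: 2·((-2)+1) − (-1) = -1 → (-2,-1,1)

-2,-1,1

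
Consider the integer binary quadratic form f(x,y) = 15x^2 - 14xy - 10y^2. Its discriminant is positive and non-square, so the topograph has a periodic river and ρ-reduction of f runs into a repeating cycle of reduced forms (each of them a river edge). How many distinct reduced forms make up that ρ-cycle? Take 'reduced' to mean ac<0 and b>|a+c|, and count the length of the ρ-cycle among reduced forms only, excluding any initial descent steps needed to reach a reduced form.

D = 796, ⌊√D⌋ = 28
descent: ρ → (-10,14,15)  [lands on river]
river: ρ → (15,16,-9)
river: ρ → (-9,20,11)
river: ρ → (11,24,-5)
river: ρ → (-5,26,6)
river: ρ → (6,22,-13)
river: ρ → (-13,4,15)
river: ρ → (15,26,-2)
river: ρ → (-2,26,15)
river: ρ → (15,4,-13)
river: ρ → (-13,22,6)
river: ρ → (6,26,-5)
river: ρ → (-5,24,11)
river: ρ → (11,20,-9)
river: ρ → (-9,16,15)
river: ρ → (15,14,-10)
river: ρ → (-10,26,3)
river: ρ → (3,28,-1)
river: ρ → (-1,28,3)
river: ρ → (3,26,-10)
ρ-cycle length = 20 (tail of 1 descent step not counted)

20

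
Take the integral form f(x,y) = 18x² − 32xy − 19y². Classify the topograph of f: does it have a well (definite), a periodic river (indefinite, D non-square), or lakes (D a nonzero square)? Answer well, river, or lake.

D = b²−4ac = (-32)² − 4·18·(-19) = 2392
D > 0 non-square ⇒ indefinite ⇒ periodic river

river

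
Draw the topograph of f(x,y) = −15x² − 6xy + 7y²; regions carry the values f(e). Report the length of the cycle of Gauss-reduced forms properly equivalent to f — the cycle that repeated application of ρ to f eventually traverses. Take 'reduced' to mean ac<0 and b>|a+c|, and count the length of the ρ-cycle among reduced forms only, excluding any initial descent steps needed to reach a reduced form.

D = 456, ⌊√D⌋ = 21
descent: ρ → (7,20,-2)  [lands on river]
river: ρ → (-2,20,7)
river: ρ → (7,8,-14)
river: ρ → (-14,20,1)
river: ρ → (1,20,-14)
river: ρ → (-14,8,7)
ρ-cycle length = 6 (tail of 1 descent step not counted)

6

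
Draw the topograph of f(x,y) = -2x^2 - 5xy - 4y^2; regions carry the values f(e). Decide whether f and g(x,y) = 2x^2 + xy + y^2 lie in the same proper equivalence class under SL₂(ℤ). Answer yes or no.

D₁ = -7, D₂ = -7
f is negative-definite; reduce −f:
−f: translate: b→1 (≡5 mod 4), so (2,5,4)→(2,1,1)
−f: flip: (2,1,1)→(1,-1,2)
−f: translate: b→1 (≡-1 mod 2), so (1,-1,2)→(1,1,2)
−f: reduced (well bottom): (1,1,2) with a≤c, −a<b≤a
flip sign back: reduced form of f is (-1,-1,-2)
g: flip: (2,1,1)→(1,-1,2)
g: translate: b→1 (≡-1 mod 2), so (1,-1,2)→(1,1,2)
g: reduced (well bottom): (1,1,2) with a≤c, −a<b≤a
reduced forms (-1, -1, -2) vs (1, 1, 2) ⇒ inequivalent

no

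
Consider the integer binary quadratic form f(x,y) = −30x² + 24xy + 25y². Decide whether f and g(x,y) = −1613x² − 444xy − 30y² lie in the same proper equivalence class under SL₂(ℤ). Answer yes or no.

D₁ = 3576, D₂ = 3576
river cycle of f (length 8): (25, 26, -29), (-29, 32, 22), (22, 56, -5), (-5, 54, 33), (33, 12, -26), (-26, 40, 19), (19, 36, -30), (-30, 24, 25)
river cycle of g (length 8): (-30, 24, 25), (25, 26, -29), (-29, 32, 22), (22, 56, -5), (-5, 54, 33), (33, 12, -26), (-26, 40, 19), (19, 36, -30)
cycles coincide ⇒ equivalent

yes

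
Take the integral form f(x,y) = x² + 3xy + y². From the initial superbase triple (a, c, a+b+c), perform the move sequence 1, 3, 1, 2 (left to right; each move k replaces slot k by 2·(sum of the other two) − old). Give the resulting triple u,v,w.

start (1,1,5) = (f(1,0),f(0,1),f(1,1))
replace slot 1: 2·(1+5) − 1 = 11 → (11,1,5)
replace slot 3: 2·(11+1) − 5 = 19 → (11,1,19)
replace slot 1: 2·(1+19) − 11 = 29 → (29,1,19)
replace slot 2: 2·(29+19) − 1 = 95 → (29,95,19)

29,95,19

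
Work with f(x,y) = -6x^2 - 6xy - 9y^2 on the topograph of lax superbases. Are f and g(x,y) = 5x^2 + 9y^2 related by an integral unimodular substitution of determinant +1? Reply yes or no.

D₁ = -180, D₂ = -180
f is negative-definite; reduce −f:
−f: reduced (well bottom): (6,6,9) with a≤c, −a<b≤a
flip sign back: reduced form of f is (-6,-6,-9)
g: reduced (well bottom): (5,0,9) with a≤c, −a<b≤a
reduced forms (-6, -6, -9) vs (5, 0, 9) ⇒ inequivalent

no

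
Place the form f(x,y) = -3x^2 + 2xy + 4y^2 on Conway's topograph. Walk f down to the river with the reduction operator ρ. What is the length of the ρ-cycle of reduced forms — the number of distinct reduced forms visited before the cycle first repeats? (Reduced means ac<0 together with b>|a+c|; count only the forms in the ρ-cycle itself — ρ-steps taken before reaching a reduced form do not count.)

D = 52, ⌊√D⌋ = 7
river: ρ → (4,6,-1)
river: ρ → (-1,6,4)
river: ρ → (4,2,-3)
river: ρ → (-3,4,3)
river: ρ → (3,2,-4)
river: ρ → (-4,6,1)
river: ρ → (1,6,-4)
river: ρ → (-4,2,3)
river: ρ → (3,4,-3)
river: ρ → (-3,2,4)
ρ-cycle length = 10 (tail of 0 descent steps not counted)

10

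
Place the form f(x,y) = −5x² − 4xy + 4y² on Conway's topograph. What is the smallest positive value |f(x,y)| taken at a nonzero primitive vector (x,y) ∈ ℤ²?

descent: ρ → (4,4,-5)  [lands on river]
river: ρ → (-5,6,3)
river: ρ → (3,6,-5)
river: ρ → (-5,4,4)
closes: descent 1, river 4
min |a| on river = 3

3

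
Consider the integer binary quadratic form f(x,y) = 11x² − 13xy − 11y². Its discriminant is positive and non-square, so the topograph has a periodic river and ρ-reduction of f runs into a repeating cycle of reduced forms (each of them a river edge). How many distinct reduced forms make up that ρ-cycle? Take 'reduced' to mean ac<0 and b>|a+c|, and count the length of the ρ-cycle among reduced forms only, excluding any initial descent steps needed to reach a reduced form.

D = 653, ⌊√D⌋ = 25
descent: ρ → (-11,13,11)  [lands on river]
river: ρ → (11,9,-13)
river: ρ → (-13,17,7)
river: ρ → (7,25,-1)
river: ρ → (-1,25,7)
river: ρ → (7,17,-13)
river: ρ → (-13,9,11)
river: ρ → (11,13,-11)
river: ρ → (-11,9,13)
river: ρ → (13,17,-7)
river: ρ → (-7,25,1)
river: ρ → (1,25,-7)
river: ρ → (-7,17,13)
river: ρ → (13,9,-11)
ρ-cycle length = 14 (tail of 1 descent step not counted)

14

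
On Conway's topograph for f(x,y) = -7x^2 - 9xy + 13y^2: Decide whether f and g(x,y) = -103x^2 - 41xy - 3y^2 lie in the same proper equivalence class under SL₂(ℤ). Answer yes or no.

D₁ = 445, D₂ = 445
river cycle of f (length 6): (13, 9, -7), (-7, 19, 3), (3, 17, -13), (-13, 9, 7), (7, 19, -3), (-3, 17, 13)
river cycle of g (length 6): (-3, 17, 13), (13, 9, -7), (-7, 19, 3), (3, 17, -13), (-13, 9, 7), (7, 19, -3)
cycles coincide ⇒ equivalent

yes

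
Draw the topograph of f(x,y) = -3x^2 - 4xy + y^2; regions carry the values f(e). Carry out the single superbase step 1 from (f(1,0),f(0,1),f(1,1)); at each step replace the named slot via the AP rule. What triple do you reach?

start (-3,1,-6) = (f(1,0),f(0,1),f(1,1))
replace slot 1: 2·(1+(-6)) − (-3) = -7 → (-7,1,-6)

-7,1,-6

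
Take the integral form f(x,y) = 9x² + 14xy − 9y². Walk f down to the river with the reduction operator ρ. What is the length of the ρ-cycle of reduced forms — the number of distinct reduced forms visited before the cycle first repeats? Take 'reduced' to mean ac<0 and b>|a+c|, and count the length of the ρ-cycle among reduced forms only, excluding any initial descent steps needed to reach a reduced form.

D = 520, ⌊√D⌋ = 22
river: ρ → (-9,22,1)
river: ρ → (1,22,-9)
river: ρ → (-9,14,9)
river: ρ → (9,22,-1)
river: ρ → (-1,22,9)
river: ρ → (9,14,-9)
ρ-cycle length = 6 (tail of 0 descent steps not counted)

6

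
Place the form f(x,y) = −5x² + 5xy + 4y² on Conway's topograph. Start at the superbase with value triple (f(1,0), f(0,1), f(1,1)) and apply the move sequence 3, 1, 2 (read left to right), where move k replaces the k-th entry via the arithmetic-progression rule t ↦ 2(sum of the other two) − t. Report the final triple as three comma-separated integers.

start (-5,4,4) = (f(1,0),f(0,1),f(1,1))
replace slot 3: 2·((-5)+4) − 4 = -6 → (-5,4,-6)
replace slot 1: 2·(4+(-6)) − (-5) = 1 → (1,4,-6)
replace slot 2: 2·(1+(-6)) − 4 = -14 → (1,-14,-6)

1,-14,-6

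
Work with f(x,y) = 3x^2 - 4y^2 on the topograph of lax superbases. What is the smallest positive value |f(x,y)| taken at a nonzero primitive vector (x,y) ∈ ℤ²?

descent: ρ → (-4,0,3)
descent: ρ → (3,6,-1)  [lands on river]
river: ρ → (-1,6,3)
closes: descent 2, river 2
min |a| on river = 1

1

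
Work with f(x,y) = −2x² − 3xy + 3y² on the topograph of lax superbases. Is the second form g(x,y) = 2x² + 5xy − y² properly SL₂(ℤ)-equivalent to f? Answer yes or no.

D₁ = 33, D₂ = 33
river cycle of f (length 4): (3, 3, -2), (-2, 5, 1), (1, 5, -2), (-2, 3, 3)
river cycle of g (length 4): (-1, 5, 2), (2, 3, -3), (-3, 3, 2), (2, 5, -1)
cycles differ ⇒ inequivalent

no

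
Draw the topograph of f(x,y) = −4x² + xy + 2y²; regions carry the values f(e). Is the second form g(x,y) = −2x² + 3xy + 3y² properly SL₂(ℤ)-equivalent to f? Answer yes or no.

D₁ = 33, D₂ = 33
river cycle of f (length 4): (2, 3, -3), (-3, 3, 2), (2, 5, -1), (-1, 5, 2)
river cycle of g (length 4): (3, 3, -2), (-2, 5, 1), (1, 5, -2), (-2, 3, 3)
cycles differ ⇒ inequivalent

no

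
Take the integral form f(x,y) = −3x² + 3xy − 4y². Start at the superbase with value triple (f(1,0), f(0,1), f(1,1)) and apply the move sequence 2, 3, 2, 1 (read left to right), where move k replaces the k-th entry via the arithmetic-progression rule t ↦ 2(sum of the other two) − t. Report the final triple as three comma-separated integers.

start (-3,-4,-4) = (f(1,0),f(0,1),f(1,1))
replace slot 2: 2·((-3)+(-4)) − (-4) = -10 → (-3,-10,-4)
replace slot 3: 2·((-3)+(-10)) − (-4) = -22 → (-3,-10,-22)
replace slot 2: 2·((-3)+(-22)) − (-10) = -40 → (-3,-40,-22)
replace slot 1: 2·((-40)+(-22)) − (-3) = -121 → (-121,-40,-22)

-121,-40,-22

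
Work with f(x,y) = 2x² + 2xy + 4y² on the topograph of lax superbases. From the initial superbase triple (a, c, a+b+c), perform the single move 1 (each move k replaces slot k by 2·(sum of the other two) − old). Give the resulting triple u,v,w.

start (2,4,8) = (f(1,0),f(0,1),f(1,1))
replace slot 1: 2·(4+8) − 2 = 22 → (22,4,8)

22,4,8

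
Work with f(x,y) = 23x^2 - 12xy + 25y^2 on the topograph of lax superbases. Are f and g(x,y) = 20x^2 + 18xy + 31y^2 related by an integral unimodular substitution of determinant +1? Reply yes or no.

D₁ = -2156, D₂ = -2156
f: reduced (well bottom): (23,-12,25) with a≤c, −a<b≤a
g: reduced (well bottom): (20,18,31) with a≤c, −a<b≤a
reduced forms (23, -12, 25) vs (20, 18, 31) ⇒ inequivalent

no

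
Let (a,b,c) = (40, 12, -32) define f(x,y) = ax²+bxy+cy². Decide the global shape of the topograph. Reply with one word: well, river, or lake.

D = b²−4ac = 12² − 4·40·(-32) = 5264
D > 0 non-square ⇒ indefinite ⇒ periodic river

river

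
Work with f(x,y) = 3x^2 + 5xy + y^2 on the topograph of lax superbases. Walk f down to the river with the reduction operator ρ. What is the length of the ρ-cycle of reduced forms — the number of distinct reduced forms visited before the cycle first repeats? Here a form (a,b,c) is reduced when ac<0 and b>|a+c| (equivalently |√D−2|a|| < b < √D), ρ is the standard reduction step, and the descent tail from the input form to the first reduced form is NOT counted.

D = 13, ⌊√D⌋ = 3
descent: ρ → (1,3,-1)  [lands on river]
river: ρ → (-1,3,1)
ρ-cycle length = 2 (tail of 1 descent step not counted)

2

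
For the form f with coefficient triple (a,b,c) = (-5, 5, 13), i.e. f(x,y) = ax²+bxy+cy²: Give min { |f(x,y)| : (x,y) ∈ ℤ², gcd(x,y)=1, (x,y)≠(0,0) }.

descent: ρ → (13,-5,-5)
descent: ρ → (-5,15,3)  [lands on river]
river: ρ → (3,15,-5)
closes: descent 2, river 2
min |a| on river = 3

3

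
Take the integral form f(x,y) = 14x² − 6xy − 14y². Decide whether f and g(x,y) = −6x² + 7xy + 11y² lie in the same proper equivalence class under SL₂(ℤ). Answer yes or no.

D₁ = 820, D₂ = 313
discriminants differ ⇒ not SL₂(ℤ)-equivalent

no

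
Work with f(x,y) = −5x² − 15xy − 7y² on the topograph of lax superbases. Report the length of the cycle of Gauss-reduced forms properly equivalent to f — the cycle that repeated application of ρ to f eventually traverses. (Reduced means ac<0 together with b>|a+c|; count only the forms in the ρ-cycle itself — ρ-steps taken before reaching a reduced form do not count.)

D = 85, ⌊√D⌋ = 9
descent: ρ → (-7,1,3)
descent: ρ → (3,5,-5)  [lands on river]
river: ρ → (-5,5,3)
river: ρ → (3,7,-3)
river: ρ → (-3,5,5)
river: ρ → (5,5,-3)
river: ρ → (-3,7,3)
ρ-cycle length = 6 (tail of 2 descent steps not counted)

6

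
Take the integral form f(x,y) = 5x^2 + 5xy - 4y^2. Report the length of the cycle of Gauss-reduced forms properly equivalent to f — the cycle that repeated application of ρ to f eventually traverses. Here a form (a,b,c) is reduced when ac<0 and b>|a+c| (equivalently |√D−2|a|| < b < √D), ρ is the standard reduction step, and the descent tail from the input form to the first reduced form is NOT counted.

D = 105, ⌊√D⌋ = 10
river: ρ → (-4,3,6)
river: ρ → (6,9,-1)
river: ρ → (-1,9,6)
river: ρ → (6,3,-4)
river: ρ → (-4,5,5)
river: ρ → (5,5,-4)
ρ-cycle length = 6 (tail of 0 descent steps not counted)

6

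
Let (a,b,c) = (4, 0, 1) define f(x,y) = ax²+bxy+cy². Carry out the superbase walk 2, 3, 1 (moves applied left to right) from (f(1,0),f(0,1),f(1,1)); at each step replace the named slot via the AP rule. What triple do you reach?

start (4,1,5) = (f(1,0),f(0,1),f(1,1))
replace slot 2: 2·(4+5) − 1 = 17 → (4,17,5)
replace slot 3: 2·(4+17) − 5 = 37 → (4,17,37)
replace slot 1: 2·(17+37) − 4 = 104 → (104,17,37)

104,17,37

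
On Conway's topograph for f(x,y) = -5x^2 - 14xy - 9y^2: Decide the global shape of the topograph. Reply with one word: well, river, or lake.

D = b²−4ac = (-14)² − 4·(-5)·(-9) = 16
D = 4² is a perfect square ⇒ form factors over ℤ ⇒ lakes

lake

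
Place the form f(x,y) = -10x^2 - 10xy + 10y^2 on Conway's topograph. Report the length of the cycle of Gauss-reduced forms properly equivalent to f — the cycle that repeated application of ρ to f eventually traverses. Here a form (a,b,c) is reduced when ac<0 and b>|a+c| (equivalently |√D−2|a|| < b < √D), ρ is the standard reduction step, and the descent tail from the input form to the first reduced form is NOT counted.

D = 500, ⌊√D⌋ = 22
descent: ρ → (10,10,-10)  [lands on river]
river: ρ → (-10,10,10)
ρ-cycle length = 2 (tail of 1 descent step not counted)

2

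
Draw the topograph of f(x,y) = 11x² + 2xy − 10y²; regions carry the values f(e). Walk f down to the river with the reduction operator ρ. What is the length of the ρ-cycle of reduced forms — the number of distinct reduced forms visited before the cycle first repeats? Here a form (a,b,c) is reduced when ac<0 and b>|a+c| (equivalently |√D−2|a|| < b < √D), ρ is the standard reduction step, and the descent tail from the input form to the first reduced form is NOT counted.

D = 444, ⌊√D⌋ = 21
river: ρ → (-10,18,3)
river: ρ → (3,18,-10)
river: ρ → (-10,2,11)
river: ρ → (11,20,-1)
river: ρ → (-1,20,11)
river: ρ → (11,2,-10)
ρ-cycle length = 6 (tail of 0 descent steps not counted)

6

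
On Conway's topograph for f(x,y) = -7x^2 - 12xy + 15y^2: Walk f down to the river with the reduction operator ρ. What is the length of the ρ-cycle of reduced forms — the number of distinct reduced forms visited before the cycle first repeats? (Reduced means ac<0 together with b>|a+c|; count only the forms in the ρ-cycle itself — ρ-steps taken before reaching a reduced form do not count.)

D = 564, ⌊√D⌋ = 23
descent: ρ → (15,12,-7)  [lands on river]
river: ρ → (-7,16,11)
river: ρ → (11,6,-12)
river: ρ → (-12,18,5)
river: ρ → (5,22,-4)
river: ρ → (-4,18,15)
ρ-cycle length = 6 (tail of 1 descent step not counted)

6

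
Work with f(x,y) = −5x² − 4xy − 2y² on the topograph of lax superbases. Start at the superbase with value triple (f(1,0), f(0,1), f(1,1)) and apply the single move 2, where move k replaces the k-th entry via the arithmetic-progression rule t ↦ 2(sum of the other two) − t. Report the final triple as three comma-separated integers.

start (-5,-2,-11) = (f(1,0),f(0,1),f(1,1))
replace slot 2: 2·((-5)+(-11)) − (-2) = -30 → (-5,-30,-11)

-5,-30,-11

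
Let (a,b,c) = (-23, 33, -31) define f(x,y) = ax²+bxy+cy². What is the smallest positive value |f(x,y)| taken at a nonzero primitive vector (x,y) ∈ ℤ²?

translate: b→13 (≡-33 mod 46), so (23,-33,31)→(23,13,21)
flip: (23,13,21)→(21,-13,23)
reduced (well bottom): (21,-13,23) with a≤c, −a<b≤a
well minimum |f| = |-21| = 21 (negative-definite)

21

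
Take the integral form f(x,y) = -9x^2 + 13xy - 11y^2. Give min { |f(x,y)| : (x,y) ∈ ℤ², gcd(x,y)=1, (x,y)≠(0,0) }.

translate: b→5 (≡-13 mod 18), so (9,-13,11)→(9,5,7)
flip: (9,5,7)→(7,-5,9)
reduced (well bottom): (7,-5,9) with a≤c, −a<b≤a
well minimum |f| = |-7| = 7 (negative-definite)

7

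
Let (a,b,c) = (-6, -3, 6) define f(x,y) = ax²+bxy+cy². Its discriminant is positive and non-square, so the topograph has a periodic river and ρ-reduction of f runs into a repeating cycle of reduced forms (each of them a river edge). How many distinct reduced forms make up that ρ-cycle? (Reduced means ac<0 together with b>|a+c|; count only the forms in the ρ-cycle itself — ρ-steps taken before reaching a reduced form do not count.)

D = 153, ⌊√D⌋ = 12
descent: ρ → (6,3,-6)  [lands on river]
river: ρ → (-6,9,3)
river: ρ → (3,9,-6)
river: ρ → (-6,3,6)
river: ρ → (6,9,-3)
river: ρ → (-3,9,6)
ρ-cycle length = 6 (tail of 1 descent step not counted)

6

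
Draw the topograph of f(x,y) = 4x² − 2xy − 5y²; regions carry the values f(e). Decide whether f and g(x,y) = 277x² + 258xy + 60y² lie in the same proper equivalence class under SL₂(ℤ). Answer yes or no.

D₁ = 84, D₂ = 84
river cycle of f (length 6): (-5, 2, 4), (4, 6, -3), (-3, 6, 4), (4, 2, -5), (-5, 8, 1), (1, 8, -5)
river cycle of g (length 6): (1, 8, -5), (-5, 2, 4), (4, 6, -3), (-3, 6, 4), (4, 2, -5), (-5, 8, 1)
cycles coincide ⇒ equivalent

yes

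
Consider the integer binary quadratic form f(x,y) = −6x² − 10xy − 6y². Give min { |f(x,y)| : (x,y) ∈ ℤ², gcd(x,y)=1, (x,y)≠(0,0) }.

translate: b→-2 (≡10 mod 12), so (6,10,6)→(6,-2,2)
flip: (6,-2,2)→(2,2,6)
reduced (well bottom): (2,2,6) with a≤c, −a<b≤a
well minimum |f| = |-2| = 2 (negative-definite)

2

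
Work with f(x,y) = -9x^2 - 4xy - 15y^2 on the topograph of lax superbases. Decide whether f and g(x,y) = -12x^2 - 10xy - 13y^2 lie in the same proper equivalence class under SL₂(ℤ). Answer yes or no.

D₁ = -524, D₂ = -524
f is negative-definite; reduce −f:
−f: reduced (well bottom): (9,4,15) with a≤c, −a<b≤a
flip sign back: reduced form of f is (-9,-4,-15)
g is negative-definite; reduce −g:
−g: reduced (well bottom): (12,10,13) with a≤c, −a<b≤a
flip sign back: reduced form of g is (-12,-10,-13)
reduced forms (-9, -4, -15) vs (-12, -10, -13) ⇒ inequivalent

no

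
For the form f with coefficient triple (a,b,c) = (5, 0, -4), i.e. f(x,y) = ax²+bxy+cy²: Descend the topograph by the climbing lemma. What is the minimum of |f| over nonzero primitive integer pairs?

descent: ρ → (-4,8,1)  [lands on river]
river: ρ → (1,8,-4)
closes: descent 1, river 2
min |a| on river = 1

1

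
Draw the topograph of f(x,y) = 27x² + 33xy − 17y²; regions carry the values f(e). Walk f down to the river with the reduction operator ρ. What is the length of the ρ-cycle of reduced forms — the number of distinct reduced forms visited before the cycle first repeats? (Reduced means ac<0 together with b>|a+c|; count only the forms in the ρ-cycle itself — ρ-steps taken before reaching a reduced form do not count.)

D = 2925, ⌊√D⌋ = 54
river: ρ → (-17,35,25)
river: ρ → (25,15,-27)
river: ρ → (-27,39,13)
river: ρ → (13,39,-27)
river: ρ → (-27,15,25)
river: ρ → (25,35,-17)
river: ρ → (-17,33,27)
river: ρ → (27,21,-23)
river: ρ → (-23,25,25)
river: ρ → (25,25,-23)
river: ρ → (-23,21,27)
river: ρ → (27,33,-17)
ρ-cycle length = 12 (tail of 0 descent steps not counted)

12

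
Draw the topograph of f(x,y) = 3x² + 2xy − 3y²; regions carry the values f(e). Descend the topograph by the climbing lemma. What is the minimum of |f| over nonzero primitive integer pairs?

river: ρ → (-3,4,2)
river: ρ → (2,4,-3)
river: ρ → (-3,2,3)
river: ρ → (3,4,-2)
river: ρ → (-2,4,3)
river: ρ → (3,2,-3)
closes: descent 0, river 6
min |a| on river = 2

2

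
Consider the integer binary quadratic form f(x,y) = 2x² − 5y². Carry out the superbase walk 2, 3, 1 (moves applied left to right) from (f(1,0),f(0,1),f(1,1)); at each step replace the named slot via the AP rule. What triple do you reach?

start (2,-5,-3) = (f(1,0),f(0,1),f(1,1))
replace slot 2: 2·(2+(-3)) − (-5) = 3 → (2,3,-3)
replace slot 3: 2·(2+3) − (-3) = 13 → (2,3,13)
replace slot 1: 2·(3+13) − 2 = 30 → (30,3,13)

30,3,13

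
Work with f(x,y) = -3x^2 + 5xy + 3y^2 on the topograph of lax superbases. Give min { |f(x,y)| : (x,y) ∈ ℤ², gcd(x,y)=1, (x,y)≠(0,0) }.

river: ρ → (3,7,-1)
river: ρ → (-1,7,3)
river: ρ → (3,5,-3)
river: ρ → (-3,7,1)
river: ρ → (1,7,-3)
river: ρ → (-3,5,3)
closes: descent 0, river 6
min |a| on river = 1

1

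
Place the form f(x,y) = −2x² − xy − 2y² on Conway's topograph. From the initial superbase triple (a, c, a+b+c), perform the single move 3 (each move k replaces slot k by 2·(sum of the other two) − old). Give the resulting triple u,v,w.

start (-2,-2,-5) = (f(1,0),f(0,1),f(1,1))
replace slot 3: 2·((-2)+(-2)) − (-5) = -3 → (-2,-2,-3)

-2,-2,-3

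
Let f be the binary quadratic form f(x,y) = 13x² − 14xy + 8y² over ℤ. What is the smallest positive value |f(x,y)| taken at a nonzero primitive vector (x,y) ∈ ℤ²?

translate: b→12 (≡-14 mod 26), so (13,-14,8)→(13,12,7)
flip: (13,12,7)→(7,-12,13)
translate: b→2 (≡-12 mod 14), so (7,-12,13)→(7,2,8)
reduced (well bottom): (7,2,8) with a≤c, −a<b≤a
well minimum = a = 7

7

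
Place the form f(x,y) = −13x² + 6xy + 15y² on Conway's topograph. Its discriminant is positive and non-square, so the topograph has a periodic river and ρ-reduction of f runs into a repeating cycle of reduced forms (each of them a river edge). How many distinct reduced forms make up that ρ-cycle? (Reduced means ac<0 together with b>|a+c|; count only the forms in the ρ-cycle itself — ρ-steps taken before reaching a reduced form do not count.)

D = 816, ⌊√D⌋ = 28
river: ρ → (15,24,-4)
river: ρ → (-4,24,15)
river: ρ → (15,6,-13)
river: ρ → (-13,20,8)
river: ρ → (8,28,-1)
river: ρ → (-1,28,8)
river: ρ → (8,20,-13)
river: ρ → (-13,6,15)
ρ-cycle length = 8 (tail of 0 descent steps not counted)

8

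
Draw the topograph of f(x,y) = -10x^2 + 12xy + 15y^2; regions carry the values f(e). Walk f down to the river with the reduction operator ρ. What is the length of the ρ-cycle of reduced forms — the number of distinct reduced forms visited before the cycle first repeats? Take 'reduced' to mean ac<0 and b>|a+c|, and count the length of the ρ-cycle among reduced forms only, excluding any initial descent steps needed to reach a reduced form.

D = 744, ⌊√D⌋ = 27
river: ρ → (15,18,-7)
river: ρ → (-7,24,6)
river: ρ → (6,24,-7)
river: ρ → (-7,18,15)
river: ρ → (15,12,-10)
river: ρ → (-10,8,17)
river: ρ → (17,26,-1)
river: ρ → (-1,26,17)
river: ρ → (17,8,-10)
river: ρ → (-10,12,15)
ρ-cycle length = 10 (tail of 0 descent steps not counted)

10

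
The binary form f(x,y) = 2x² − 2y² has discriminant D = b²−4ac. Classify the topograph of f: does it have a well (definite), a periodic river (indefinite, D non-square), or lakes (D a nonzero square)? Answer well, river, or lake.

D = b²−4ac = 0² − 4·2·(-2) = 16
D = 4² is a perfect square ⇒ form factors over ℤ ⇒ lakes

lake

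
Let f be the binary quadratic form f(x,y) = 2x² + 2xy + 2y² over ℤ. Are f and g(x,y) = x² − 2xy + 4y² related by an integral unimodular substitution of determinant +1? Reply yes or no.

D₁ = -12, D₂ = -12
f: reduced (well bottom): (2,2,2) with a≤c, −a<b≤a
g: translate: b→0 (≡-2 mod 2), so (1,-2,4)→(1,0,3)
g: reduced (well bottom): (1,0,3) with a≤c, −a<b≤a
reduced forms (2, 2, 2) vs (1, 0, 3) ⇒ inequivalent

no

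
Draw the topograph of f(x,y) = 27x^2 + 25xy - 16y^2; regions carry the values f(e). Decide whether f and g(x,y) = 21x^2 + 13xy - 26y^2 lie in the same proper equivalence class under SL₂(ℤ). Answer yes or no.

D₁ = 2353, D₂ = 2353
river cycle of f (length 26): (-16, 39, 13), (13, 39, -16), (-16, 25, 27), (27, 29, -14), (-14, 27, 29), (29, 31, -12), (-12, 41, 14), (14, 43, -9), (-9, 47, 4), (4, 41, -42), … (16 more)
river cycle of g (length 30): (-26, 39, 8), (8, 41, -21), (-21, 43, 6), (6, 41, -28), (-28, 15, 19), (19, 23, -24), (-24, 25, 18), (18, 47, -2), (-2, 45, 41), (41, 37, -6), … (20 more)
cycles differ ⇒ inequivalent

no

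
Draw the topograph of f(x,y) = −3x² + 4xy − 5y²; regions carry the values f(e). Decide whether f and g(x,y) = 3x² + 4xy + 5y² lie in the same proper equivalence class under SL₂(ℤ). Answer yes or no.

D₁ = -44, D₂ = -44
f is negative-definite; reduce −f:
−f: translate: b→2 (≡-4 mod 6), so (3,-4,5)→(3,2,4)
−f: reduced (well bottom): (3,2,4) with a≤c, −a<b≤a
flip sign back: reduced form of f is (-3,-2,-4)
g: translate: b→-2 (≡4 mod 6), so (3,4,5)→(3,-2,4)
g: reduced (well bottom): (3,-2,4) with a≤c, −a<b≤a
reduced forms (-3, -2, -4) vs (3, -2, 4) ⇒ inequivalent

no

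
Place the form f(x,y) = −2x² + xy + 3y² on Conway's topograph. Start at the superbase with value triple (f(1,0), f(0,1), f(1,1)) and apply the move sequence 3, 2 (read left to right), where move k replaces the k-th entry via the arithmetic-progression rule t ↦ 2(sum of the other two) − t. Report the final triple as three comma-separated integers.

start (-2,3,2) = (f(1,0),f(0,1),f(1,1))
replace slot 3: 2·((-2)+3) − 2 = 0 → (-2,3,0)
replace slot 2: 2·((-2)+0) − 3 = -7 → (-2,-7,0)

-2,-7,0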